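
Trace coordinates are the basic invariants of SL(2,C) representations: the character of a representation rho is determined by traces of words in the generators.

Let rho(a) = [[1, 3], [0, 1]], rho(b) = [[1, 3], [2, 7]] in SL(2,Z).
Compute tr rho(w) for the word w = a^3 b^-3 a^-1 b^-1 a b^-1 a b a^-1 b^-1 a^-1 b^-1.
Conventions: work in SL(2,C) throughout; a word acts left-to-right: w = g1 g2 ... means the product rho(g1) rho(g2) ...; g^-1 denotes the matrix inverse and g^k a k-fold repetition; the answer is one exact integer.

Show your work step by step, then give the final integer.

rho(a) = [[1, 3], [0, 1]]
... * rho(a) = [[1, 3], [0, 1]]  ->  [[1, 6], [0, 1]]
... * rho(a) = [[1, 3], [0, 1]]  ->  [[1, 9], [0, 1]]
... * rho(b^-1) = [[7, -3], [-2, 1]]  ->  [[-11, 6], [-2, 1]]
... * rho(b^-1) = [[7, -3], [-2, 1]]  ->  [[-89, 39], [-16, 7]]
... * rho(b^-1) = [[7, -3], [-2, 1]]  ->  [[-701, 306], [-126, 55]]
... * rho(a^-1) = [[1, -3], [0, 1]]  ->  [[-701, 2409], [-126, 433]]
... * rho(b^-1) = [[7, -3], [-2, 1]]  ->  [[-9725, 4512], [-1748, 811]]
... * rho(a) = [[1, 3], [0, 1]]  ->  [[-9725, -24663], [-1748, -4433]]
... * rho(b^-1) = [[7, -3], [-2, 1]]  ->  [[-18749, 4512], [-3370, 811]]
... * rho(a) = [[1, 3], [0, 1]]  ->  [[-18749, -51735], [-3370, -9299]]
... * rho(b) = [[1, 3], [2, 7]]  ->  [[-122219, -418392], [-21968, -75203]]
... * rho(a^-1) = [[1, -3], [0, 1]]  ->  [[-122219, -51735], [-21968, -9299]]
... * rho(b^-1) = [[7, -3], [-2, 1]]  ->  [[-752063, 314922], [-135178, 56605]]
... * rho(a^-1) = [[1, -3], [0, 1]]  ->  [[-752063, 2571111], [-135178, 462139]]
... * rho(b^-1) = [[7, -3], [-2, 1]]  ->  [[-10406663, 4827300], [-1870524, 867673]]
tr = -10406663 + 867673 = -9538990

-9538990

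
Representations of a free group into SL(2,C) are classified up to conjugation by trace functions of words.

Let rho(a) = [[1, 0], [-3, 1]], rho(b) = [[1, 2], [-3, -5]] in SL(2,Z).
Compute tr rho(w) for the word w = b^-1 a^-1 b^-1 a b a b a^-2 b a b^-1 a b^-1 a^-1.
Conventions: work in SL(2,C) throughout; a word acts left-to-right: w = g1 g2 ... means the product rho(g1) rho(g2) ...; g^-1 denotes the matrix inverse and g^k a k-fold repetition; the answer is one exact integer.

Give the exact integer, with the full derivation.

571100

rho(b^-1) = [[-5, -2], [3, 1]]
... * rho(a^-1) = [[1, 0], [3, 1]]  ->  [[-11, -2], [6, 1]]
... * rho(b^-1) = [[-5, -2], [3, 1]]  ->  [[49, 20], [-27, -11]]
... * rho(a) = [[1, 0], [-3, 1]]  ->  [[-11, 20], [6, -11]]
... * rho(b) = [[1, 2], [-3, -5]]  ->  [[-71, -122], [39, 67]]
... * rho(a) = [[1, 0], [-3, 1]]  ->  [[295, -122], [-162, 67]]
... * rho(b) = [[1, 2], [-3, -5]]  ->  [[661, 1200], [-363, -659]]
... * rho(a^-1) = [[1, 0], [3, 1]]  ->  [[4261, 1200], [-2340, -659]]
... * rho(a^-1) = [[1, 0], [3, 1]]  ->  [[7861, 1200], [-4317, -659]]
... * rho(b) = [[1, 2], [-3, -5]]  ->  [[4261, 9722], [-2340, -5339]]
... * rho(a) = [[1, 0], [-3, 1]]  ->  [[-24905, 9722], [13677, -5339]]
... * rho(b^-1) = [[-5, -2], [3, 1]]  ->  [[153691, 59532], [-84402, -32693]]
... * rho(a) = [[1, 0], [-3, 1]]  ->  [[-24905, 59532], [13677, -32693]]
... * rho(b^-1) = [[-5, -2], [3, 1]]  ->  [[303121, 109342], [-166464, -60047]]
... * rho(a^-1) = [[1, 0], [3, 1]]  ->  [[631147, 109342], [-346605, -60047]]
tr = 631147 + -60047 = 571100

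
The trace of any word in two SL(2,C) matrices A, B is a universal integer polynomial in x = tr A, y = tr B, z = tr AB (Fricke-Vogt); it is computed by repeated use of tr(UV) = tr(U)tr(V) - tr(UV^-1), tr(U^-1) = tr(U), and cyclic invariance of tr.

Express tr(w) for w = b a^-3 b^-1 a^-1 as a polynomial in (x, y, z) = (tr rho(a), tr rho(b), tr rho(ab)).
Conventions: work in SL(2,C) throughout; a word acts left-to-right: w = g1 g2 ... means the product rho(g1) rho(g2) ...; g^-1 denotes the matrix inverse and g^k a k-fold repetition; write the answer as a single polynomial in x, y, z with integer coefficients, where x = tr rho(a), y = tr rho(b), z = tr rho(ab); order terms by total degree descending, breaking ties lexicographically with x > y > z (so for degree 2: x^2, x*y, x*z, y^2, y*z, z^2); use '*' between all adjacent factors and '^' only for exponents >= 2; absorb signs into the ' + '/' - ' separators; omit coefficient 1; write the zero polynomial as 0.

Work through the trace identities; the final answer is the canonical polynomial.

tr(a^-1) = tr(a) = x
reduce: tr(a^-2) = tr(a^-1) * tr(a) - tr(1)  (eliminate a^-1) = x^2 - 2
tr(a b a) = tr(a) * tr(b a) - tr(b)  (reduce the a square) = x*z - y
so tr(a b a b) = tr(a b) * tr(a b) - tr(1)  (split on a) = z^2 - 2
so tr(b^-1 a b a) = tr(a b a) * tr(b) - tr(a b a b)  (eliminate b^-1) = x*y*z - y^2 - z^2 + 2
so tr(a^-1 b^-1 a b) = tr(b^-1 a b) * tr(a) - tr(b^-1 a b a)  (eliminate a^-1) = -x*y*z + x^2 + y^2 + z^2 - 2
so tr(b a^-2 b^-1 a) = tr(a^-1 b^-1 a b) * tr(a) - tr(a^-1 b^-1 a b a)  (eliminate a^-1) = -x^2*y*z + x^3 + x*y^2 + x*z^2 - 3*x
tr(a^-2 b^-1 a^-1 b) = tr(b a^-2 b^-1) * tr(a) - tr(b a^-2 b^-1 a)  (eliminate a^-1) = x^2*y*z - x*y^2 - x*z^2 + x
tr(b a^-3 b^-1 a^-1) = tr(a^-2 b^-1 a^-1 b) * tr(a) - tr(a^-2 b^-1 a^-1 b a)  (eliminate a^-1) = x^3*y*z - x^2*y^2 - x^2*z^2 - x*y*z + x^2 + y^2 + z^2 - 2

x^3*y*z - x^2*y^2 - x^2*z^2 - x*y*z + x^2 + y^2 + z^2 - 2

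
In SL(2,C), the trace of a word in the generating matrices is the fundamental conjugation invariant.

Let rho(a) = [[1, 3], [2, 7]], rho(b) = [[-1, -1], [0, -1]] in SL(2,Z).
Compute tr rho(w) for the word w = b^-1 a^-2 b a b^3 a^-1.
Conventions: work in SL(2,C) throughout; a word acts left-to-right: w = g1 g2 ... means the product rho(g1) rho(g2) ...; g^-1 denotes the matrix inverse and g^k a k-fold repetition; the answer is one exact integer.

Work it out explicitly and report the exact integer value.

946

rho(b^-1) = [[-1, 1], [0, -1]]
... * rho(a^-1) = [[7, -3], [-2, 1]]  ->  [[-9, 4], [2, -1]]
... * rho(a^-1) = [[7, -3], [-2, 1]]  ->  [[-71, 31], [16, -7]]
... * rho(b) = [[-1, -1], [0, -1]]  ->  [[71, 40], [-16, -9]]
... * rho(a) = [[1, 3], [2, 7]]  ->  [[151, 493], [-34, -111]]
... * rho(b) = [[-1, -1], [0, -1]]  ->  [[-151, -644], [34, 145]]
... * rho(b) = [[-1, -1], [0, -1]]  ->  [[151, 795], [-34, -179]]
... * rho(b) = [[-1, -1], [0, -1]]  ->  [[-151, -946], [34, 213]]
... * rho(a^-1) = [[7, -3], [-2, 1]]  ->  [[835, -493], [-188, 111]]
tr = 835 + 111 = 946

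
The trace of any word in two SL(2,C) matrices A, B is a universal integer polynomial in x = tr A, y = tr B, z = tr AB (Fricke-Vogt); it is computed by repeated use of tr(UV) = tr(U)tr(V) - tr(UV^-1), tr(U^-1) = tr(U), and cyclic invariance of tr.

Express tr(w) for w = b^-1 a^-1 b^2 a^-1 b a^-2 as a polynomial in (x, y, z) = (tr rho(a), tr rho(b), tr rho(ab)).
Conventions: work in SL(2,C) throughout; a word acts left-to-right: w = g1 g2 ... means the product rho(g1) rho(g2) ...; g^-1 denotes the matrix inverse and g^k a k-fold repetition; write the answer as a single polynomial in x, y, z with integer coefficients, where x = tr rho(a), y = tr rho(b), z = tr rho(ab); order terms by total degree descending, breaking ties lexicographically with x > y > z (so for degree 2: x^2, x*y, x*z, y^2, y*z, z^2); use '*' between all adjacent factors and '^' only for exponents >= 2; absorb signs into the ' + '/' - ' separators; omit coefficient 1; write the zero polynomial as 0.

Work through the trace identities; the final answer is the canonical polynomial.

tr(b^2) = tr(b) tr(b) - tr(1)  (reduce the b square) = y^2 - 2
use: tr(b^3) = tr(b) tr(b^2) - tr(b)  (reduce the b square) = y^3 - 3*y
tr(a b^2) = tr(b) tr(a b) - tr(a)  (reduce the b square) = y*z - x
tr(b^3 a) = tr(b) tr(a b^2) - tr(a b)  (reduce the b square) = y^2*z - x*y - z
apply: tr(b^3 a^-1) = tr(b^3) tr(a) - tr(b^3 a)  (eliminate a^-1) = x*y^3 - y^2*z - 2*x*y + z
use: tr(b a^-2 b^2) = tr(b^3 a^-1) tr(a) - tr(b^3)  (eliminate a^-1) = x^2*y^3 - x*y^2*z - 2*x^2*y - y^3 + x*z + 3*y
tr(a b a b) = tr(b a) tr(b a) - tr(1)  (split on b) = z^2 - 2
tr(a b a) = tr(a) tr(b a) - tr(b)  (reduce the a square) = x*z - y
tr(b^2 a b a) = tr(b) tr(a b a b) - tr(a b a)  (reduce the b square) = y*z^2 - x*z - y
use: tr(a^-1 b^2 a b) = tr(b^2 a b) tr(a) - tr(b^2 a b a)  (eliminate a^-1) = x*y^2*z - x^2*y - y*z^2 + y
use: tr(b a^-2 b^2 a) = tr(a^-1 b^2 a b) tr(a) - tr(a^-1 b^2 a b a)  (eliminate a^-1) = x^2*y^2*z - x^3*y - x*y*z^2 - y^2*z + 2*x*y + z
tr(a^-1 b^2 a^-1 b a^-1) = tr(b a^-2 b^2) tr(a) - tr(b a^-2 b^2 a)  (eliminate a^-1) = x^3*y^3 - 2*x^2*y^2*z - x^3*y - x*y^3 + x*y*z^2 + x^2*z + y^2*z + x*y - z
use: tr(a^-1 b^2 a^-1 b) = tr(b a^-1 b^2) tr(a) - tr(b a^-1 b^2 a)  (eliminate a^-1) = x^2*y^3 - 2*x*y^2*z - x^2*y + y*z^2 + x*z - y
tr(a^-1 b^2 a^-1 b a^-2) = tr(a^-1 b^2 a^-1 b a^-1) tr(a) - tr(a^-1 b^2 a^-1 b)  (eliminate a^-1) = x^4*y^3 - 2*x^3*y^2*z - x^4*y - 2*x^2*y^3 + x^2*y*z^2 + x^3*z + 3*x*y^2*z + 2*x^2*y - y*z^2 - 2*x*z + y
use: tr(b^4) = tr(b) tr(b^3) - tr(b^2)  (reduce the b square) = y^4 - 4*y^2 + 2
apply: tr(b^4 a) = tr(b) tr(b^2 a b) - tr(b^2 a)  (reduce the b square) = y^3*z - x*y^2 - 2*y*z + x
use: tr(b^3 a^-1 b) = tr(b^4) tr(a) - tr(b^4 a)  (eliminate a^-1) = x*y^4 - y^3*z - 3*x*y^2 + 2*y*z + x
apply: tr(b a b^3 a) = tr(b) tr(b a b a b) - tr(b a b a)  (reduce the b square) = y^2*z^2 - x*y*z - y^2 - z^2 + 2
apply: tr(b^3 a^-1 b a) = tr(b a b^3) tr(a) - tr(b a b^3 a)  (eliminate a^-1) = x*y^3*z - x^2*y^2 - y^2*z^2 - x*y*z + x^2 + y^2 + z^2 - 2
tr(b^2 a^-1 b a^-1 b) = tr(b^3 a^-1 b) tr(a) - tr(b^3 a^-1 b a)  (eliminate a^-1) = x^2*y^4 - 2*x*y^3*z - 2*x^2*y^2 + y^2*z^2 + 3*x*y*z - y^2 - z^2 + 2
use: tr(a b^2 a) = tr(a) tr(b^2 a) - tr(b^2)  (reduce the a square) = x*y*z - x^2 - y^2 + 2
tr(b a b^2 a b) = tr(b) tr(a b^2 a b) - tr(a b^2 a)  (reduce the b square) = y^2*z^2 - 2*x*y*z + x^2 - 2
tr(a b a b a b) = tr(a b a b) tr(a b) - tr(b a)  (split on a) = z^3 - 3*z
tr(a b a b a) = tr(a) tr(b a b a) - tr(b a b)  (reduce the a square) = x*z^2 - y*z - x
tr(b a b^2 a b a) = tr(b) tr(a b a b a b) - tr(a b a b a)  (reduce the b square) = y*z^3 - x*z^2 - 2*y*z + x
tr(b a^-1 b a b^2 a) = tr(b a b^2 a b) tr(a) - tr(b a b^2 a b a)  (eliminate a^-1) = x*y^2*z^2 - 2*x^2*y*z - y*z^3 + x^3 + x*z^2 + 2*y*z - 3*x
apply: tr(b^2 a^-1 b a^-1 b a) = tr(b a^-1 b a b^2) tr(a) - tr(b a^-1 b a b^2 a)  (eliminate a^-1) = x^2*y^3*z - x^3*y^2 - 2*x*y^2*z^2 + x^2*y*z + y*z^3 + x*y^2 - 2*y*z + x
use: tr(b a^-1 b^2 a^-1 b a^-1) = tr(b^2 a^-1 b a^-1 b) tr(a) - tr(b^2 a^-1 b a^-1 b a)  (eliminate a^-1) = x^3*y^4 - 3*x^2*y^3*z - x^3*y^2 + 3*x*y^2*z^2 + 2*x^2*y*z - y*z^3 - 2*x*y^2 - x*z^2 + 2*y*z + x
apply: tr(b^2 a^-1 b^2 a) = tr(b^2 a b^2) tr(a) - tr(b^2 a b^2 a)  (eliminate a^-1) = x*y^3*z - x^2*y^2 - y^2*z^2 + 2
use: tr(b a^-1 b^2 a^-1 b) = tr(b^2 a^-1 b^2) tr(a) - tr(b^2 a^-1 b^2 a)  (eliminate a^-1) = x^2*y^4 - 2*x*y^3*z - 2*x^2*y^2 + y^2*z^2 + 2*x*y*z + x^2 - 2
tr(a^-1 b^2 a^-1 b a^-2 b) = tr(b a^-1 b^2 a^-1 b a^-1) tr(a) - tr(b a^-1 b^2 a^-1 b)  (eliminate a^-1) = x^4*y^4 - 3*x^3*y^3*z - x^4*y^2 - x^2*y^4 + 3*x^2*y^2*z^2 + 2*x^3*y*z + 2*x*y^3*z - x*y*z^3 - x^2*z^2 - y^2*z^2 + 2
apply: tr(b^-1 a^-1 b^2 a^-1 b a^-2) = tr(a^-1 b^2 a^-1 b a^-2) tr(b) - tr(a^-1 b^2 a^-1 b a^-2 b)  (eliminate b^-1) = x^3*y^3*z - x^2*y^4 - 2*x^2*y^2*z^2 - x^3*y*z + x*y^3*z + x*y*z^3 + 2*x^2*y^2 + x^2*z^2 - 2*x*y*z + y^2 - 2

x^3*y^3*z - x^2*y^4 - 2*x^2*y^2*z^2 - x^3*y*z + x*y^3*z + x*y*z^3 + 2*x^2*y^2 + x^2*z^2 - 2*x*y*z + y^2 - 2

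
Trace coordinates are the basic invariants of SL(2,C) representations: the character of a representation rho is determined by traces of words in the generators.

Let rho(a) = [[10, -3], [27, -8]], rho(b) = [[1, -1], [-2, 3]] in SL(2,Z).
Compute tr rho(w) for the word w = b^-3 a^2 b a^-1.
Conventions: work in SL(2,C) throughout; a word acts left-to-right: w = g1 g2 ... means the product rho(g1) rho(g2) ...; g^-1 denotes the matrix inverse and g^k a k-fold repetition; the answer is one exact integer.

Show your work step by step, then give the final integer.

45800

rho(b^-1) = [[3, 1], [2, 1]]
... * rho(b^-1) = [[3, 1], [2, 1]]  ->  [[11, 4], [8, 3]]
... * rho(b^-1) = [[3, 1], [2, 1]]  ->  [[41, 15], [30, 11]]
... * rho(a) = [[10, -3], [27, -8]]  ->  [[815, -243], [597, -178]]
... * rho(a) = [[10, -3], [27, -8]]  ->  [[1589, -501], [1164, -367]]
... * rho(b) = [[1, -1], [-2, 3]]  ->  [[2591, -3092], [1898, -2265]]
... * rho(a^-1) = [[-8, 3], [-27, 10]]  ->  [[62756, -23147], [45971, -16956]]
tr = 62756 + -16956 = 45800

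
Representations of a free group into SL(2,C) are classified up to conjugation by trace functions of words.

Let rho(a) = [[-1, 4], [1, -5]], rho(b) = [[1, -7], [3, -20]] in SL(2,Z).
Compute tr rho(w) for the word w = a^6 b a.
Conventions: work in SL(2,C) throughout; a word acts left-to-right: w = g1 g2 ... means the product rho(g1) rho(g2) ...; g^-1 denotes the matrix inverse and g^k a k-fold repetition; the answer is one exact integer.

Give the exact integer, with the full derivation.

rho(a) = [[-1, 4], [1, -5]]
... * rho(a) = [[-1, 4], [1, -5]]  ->  [[5, -24], [-6, 29]]
... * rho(a) = [[-1, 4], [1, -5]]  ->  [[-29, 140], [35, -169]]
... * rho(a) = [[-1, 4], [1, -5]]  ->  [[169, -816], [-204, 985]]
... * rho(a) = [[-1, 4], [1, -5]]  ->  [[-985, 4756], [1189, -5741]]
... * rho(a) = [[-1, 4], [1, -5]]  ->  [[5741, -27720], [-6930, 33461]]
... * rho(b) = [[1, -7], [3, -20]]  ->  [[-77419, 514213], [93453, -620710]]
... * rho(a) = [[-1, 4], [1, -5]]  ->  [[591632, -2880741], [-714163, 3477362]]
tr = 591632 + 3477362 = 4068994

4068994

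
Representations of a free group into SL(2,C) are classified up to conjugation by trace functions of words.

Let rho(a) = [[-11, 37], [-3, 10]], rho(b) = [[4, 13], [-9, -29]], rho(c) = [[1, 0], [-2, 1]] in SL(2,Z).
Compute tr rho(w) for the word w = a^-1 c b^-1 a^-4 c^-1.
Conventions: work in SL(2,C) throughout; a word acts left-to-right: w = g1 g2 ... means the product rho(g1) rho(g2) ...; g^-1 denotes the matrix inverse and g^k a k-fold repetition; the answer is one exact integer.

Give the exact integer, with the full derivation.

rho(a^-1) = [[10, -37], [3, -11]]
... * rho(c) = [[1, 0], [-2, 1]]  ->  [[84, -37], [25, -11]]
... * rho(b^-1) = [[-29, -13], [9, 4]]  ->  [[-2769, -1240], [-824, -369]]
... * rho(a^-1) = [[10, -37], [3, -11]]  ->  [[-31410, 116093], [-9347, 34547]]
... * rho(a^-1) = [[10, -37], [3, -11]]  ->  [[34179, -114853], [10171, -34178]]
... * rho(a^-1) = [[10, -37], [3, -11]]  ->  [[-2769, -1240], [-824, -369]]
... * rho(a^-1) = [[10, -37], [3, -11]]  ->  [[-31410, 116093], [-9347, 34547]]
... * rho(c^-1) = [[1, 0], [2, 1]]  ->  [[200776, 116093], [59747, 34547]]
tr = 200776 + 34547 = 235323

235323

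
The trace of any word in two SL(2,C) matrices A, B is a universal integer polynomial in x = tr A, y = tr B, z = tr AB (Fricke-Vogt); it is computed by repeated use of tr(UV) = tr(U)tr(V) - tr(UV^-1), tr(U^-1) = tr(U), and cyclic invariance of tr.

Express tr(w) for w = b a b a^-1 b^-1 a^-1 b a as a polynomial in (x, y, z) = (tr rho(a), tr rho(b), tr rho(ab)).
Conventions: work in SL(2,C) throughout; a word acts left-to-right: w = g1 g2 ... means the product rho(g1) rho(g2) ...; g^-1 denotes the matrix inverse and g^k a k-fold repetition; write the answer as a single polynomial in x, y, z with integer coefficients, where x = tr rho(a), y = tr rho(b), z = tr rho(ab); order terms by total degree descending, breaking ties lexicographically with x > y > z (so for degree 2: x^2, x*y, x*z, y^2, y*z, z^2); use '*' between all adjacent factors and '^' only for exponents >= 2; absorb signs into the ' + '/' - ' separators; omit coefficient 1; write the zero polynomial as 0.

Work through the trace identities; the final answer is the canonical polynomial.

tr(b a b) = tr(b) * tr(a b) - tr(a) = y*z - x
tr(b a b a) = tr(a b) * tr(a b) - tr(1)   [split at repeated a] = z^2 - 2
tr(a b a b a) = tr(a) * tr(b a b a) - tr(b a b) = x*z^2 - y*z - x
tr(b a b a b a) = tr(b a) * tr(b a b a) - tr(b^-1 a^-1)   [split at repeated b] = z^3 - 3*z
tr(a b a) = tr(a) * tr(b a) - tr(b) = x*z - y
tr(b a b a b) = tr(b) * tr(a b a b) - tr(a b a) = y*z^2 - x*z - y
tr(a b a b a b a) = tr(a) * tr(b a b a b a) - tr(b a b a b) = x*z^3 - y*z^2 - 2*x*z + y
next, tr(a b a b a b a b) = tr(b a b a) * tr(b a b a) - tr(1)   [split at repeated b] = z^4 - 4*z^2 + 2
tr(b a b a b a b^-1 a) = tr(a b a b a b a) * tr(b) - tr(a b a b a b a b) = x*y*z^3 - y^2*z^2 - z^4 - 2*x*y*z + y^2 + 4*z^2 - 2
and tr(b^-1 a^-1 b a b a b a) = tr(b a b a b a b^-1) * tr(a) - tr(b a b a b a b^-1 a) = -x*y*z^3 + x^2*z^2 + y^2*z^2 + z^4 + x*y*z - x^2 - y^2 - 4*z^2 + 2
next, tr(b a b a^-1 b^-1 a^-1 b a) = tr(b^-1 a^-1 b a b a b) * tr(a) - tr(b^-1 a^-1 b a b a b a) = x*y*z^3 - x^2*z^2 - y^2*z^2 - z^4 + y^2 + 4*z^2 - 2

x*y*z^3 - x^2*z^2 - y^2*z^2 - z^4 + y^2 + 4*z^2 - 2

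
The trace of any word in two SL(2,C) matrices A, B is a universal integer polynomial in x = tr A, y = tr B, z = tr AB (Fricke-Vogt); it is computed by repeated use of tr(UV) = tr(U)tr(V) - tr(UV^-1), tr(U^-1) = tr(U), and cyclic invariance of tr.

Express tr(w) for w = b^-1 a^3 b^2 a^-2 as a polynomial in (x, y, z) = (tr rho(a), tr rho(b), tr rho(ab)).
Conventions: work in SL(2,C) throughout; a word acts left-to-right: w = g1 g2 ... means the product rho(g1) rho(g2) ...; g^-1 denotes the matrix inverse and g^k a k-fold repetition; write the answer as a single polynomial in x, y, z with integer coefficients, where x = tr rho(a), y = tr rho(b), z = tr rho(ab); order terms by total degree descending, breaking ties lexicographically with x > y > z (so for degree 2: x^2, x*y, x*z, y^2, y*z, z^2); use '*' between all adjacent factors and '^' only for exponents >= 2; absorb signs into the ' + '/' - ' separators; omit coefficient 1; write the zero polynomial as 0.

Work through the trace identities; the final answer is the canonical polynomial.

-x^4*y^2*z + x^5*y + x^3*y^3 + x^3*y*z^2 + x^2*y^2*z - 5*x^3*y - x*y^3 - x*y*z^2 + 4*x*y + z

next, trace(a b^2) = trace(b) * trace(a b) - trace(a)  (reduce the b square) = y*z - x
next, trace(b^2) = trace(b) * trace(b) - trace(1)  (reduce the b square) = y^2 - 2
trace(a b^2 a) = trace(a) * trace(b^2 a) - trace(b^2)  (reduce the a square) = x*y*z - x^2 - y^2 + 2
next, trace(a^3 b^2) = trace(a) * trace(a b^2 a) - trace(a b^2)  (reduce the a square) = x^2*y*z - x^3 - x*y^2 - y*z + 3*x
and trace(a b a) = trace(a) * trace(b a) - trace(b)  (reduce the a square) = x*z - y
next, trace(a^3 b) = trace(a) * trace(a b a) - trace(a b)  (reduce the a square) = x^2*z - x*y - z
and trace(b a^3 b^2) = trace(b) * trace(a^3 b^2) - trace(a^3 b)  (reduce the b square) = x^2*y^2*z - x^3*y - x*y^3 - x^2*z - y^2*z + 4*x*y + z
and trace(a b a b) = trace(b a) * trace(b a) - trace(1)  (split on b) = z^2 - 2
trace(b^2 a b a) = trace(b) * trace(a b a b) - trace(a b a)  (reduce the b square) = y*z^2 - x*z - y
and trace(b^2 a b) = trace(b) * trace(b a b) - trace(b a)  (reduce the b square) = y^2*z - x*y - z
next, trace(a b^2 a b a) = trace(a) * trace(b^2 a b a) - trace(b^2 a b)  (reduce the a square) = x*y*z^2 - x^2*z - y^2*z + z
trace(b a^3 b^2 a) = trace(a) * trace(a b^2 a b a) - trace(a b^2 a b)  (reduce the a square) = x^2*y*z^2 - x^3*z - x*y^2*z - y*z^2 + 2*x*z + y
and trace(b a^3 b^2 a^-1) = trace(b a^3 b^2) * trace(a) - trace(b a^3 b^2 a)  (eliminate a^-1) = x^3*y^2*z - x^4*y - x^2*y^3 - x^2*y*z^2 + 4*x^2*y + y*z^2 - x*z - y
and trace(a^3 b^2 a^-2 b) = trace(b a^3 b^2 a^-1) * trace(a) - trace(b a^3 b^2)  (eliminate a^-1) = x^4*y^2*z - x^5*y - x^3*y^3 - x^3*y*z^2 - x^2*y^2*z + 5*x^3*y + x*y^3 + x*y*z^2 + y^2*z - 5*x*y - z
and trace(b^-1 a^3 b^2 a^-2) = trace(a^3 b^2 a^-2) * trace(b) - trace(a^3 b^2 a^-2 b)  (eliminate b^-1) = -x^4*y^2*z + x^5*y + x^3*y^3 + x^3*y*z^2 + x^2*y^2*z - 5*x^3*y - x*y^3 - x*y*z^2 + 4*x*y + z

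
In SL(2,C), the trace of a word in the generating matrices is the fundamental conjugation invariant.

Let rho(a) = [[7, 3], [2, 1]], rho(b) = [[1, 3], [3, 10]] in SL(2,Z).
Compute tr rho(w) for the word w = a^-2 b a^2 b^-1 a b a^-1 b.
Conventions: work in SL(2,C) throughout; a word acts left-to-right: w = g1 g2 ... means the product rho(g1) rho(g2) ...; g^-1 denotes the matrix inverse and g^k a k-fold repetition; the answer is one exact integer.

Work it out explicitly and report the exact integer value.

315396866

rho(a^-1) = [[1, -3], [-2, 7]]
... * rho(a^-1) = [[1, -3], [-2, 7]]  ->  [[7, -24], [-16, 55]]
... * rho(b) = [[1, 3], [3, 10]]  ->  [[-65, -219], [149, 502]]
... * rho(a) = [[7, 3], [2, 1]]  ->  [[-893, -414], [2047, 949]]
... * rho(a) = [[7, 3], [2, 1]]  ->  [[-7079, -3093], [16227, 7090]]
... * rho(b^-1) = [[10, -3], [-3, 1]]  ->  [[-61511, 18144], [141000, -41591]]
... * rho(a) = [[7, 3], [2, 1]]  ->  [[-394289, -166389], [903818, 381409]]
... * rho(b) = [[1, 3], [3, 10]]  ->  [[-893456, -2846757], [2048045, 6525544]]
... * rho(a^-1) = [[1, -3], [-2, 7]]  ->  [[4800058, -17246931], [-11003043, 39534673]]
... * rho(b) = [[1, 3], [3, 10]]  ->  [[-46940735, -158069136], [107600976, 362337601]]
tr = -46940735 + 362337601 = 315396866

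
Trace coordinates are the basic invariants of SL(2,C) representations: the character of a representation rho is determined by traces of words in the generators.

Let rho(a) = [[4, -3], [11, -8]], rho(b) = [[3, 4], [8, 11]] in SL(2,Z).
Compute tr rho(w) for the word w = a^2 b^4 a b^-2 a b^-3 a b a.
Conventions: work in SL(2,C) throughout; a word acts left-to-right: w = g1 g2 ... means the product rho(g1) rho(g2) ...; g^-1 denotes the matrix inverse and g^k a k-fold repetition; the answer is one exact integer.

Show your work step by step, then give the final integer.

rho(a) = [[4, -3], [11, -8]]
... * rho(a) = [[4, -3], [11, -8]]  ->  [[-17, 12], [-44, 31]]
... * rho(b) = [[3, 4], [8, 11]]  ->  [[45, 64], [116, 165]]
... * rho(b) = [[3, 4], [8, 11]]  ->  [[647, 884], [1668, 2279]]
... * rho(b) = [[3, 4], [8, 11]]  ->  [[9013, 12312], [23236, 31741]]
... * rho(b) = [[3, 4], [8, 11]]  ->  [[125535, 171484], [323636, 442095]]
... * rho(a) = [[4, -3], [11, -8]]  ->  [[2388464, -1748477], [6157589, -4507668]]
... * rho(b^-1) = [[11, -4], [-8, 3]]  ->  [[40260920, -14799287], [103794823, -38153360]]
... * rho(b^-1) = [[11, -4], [-8, 3]]  ->  [[561264416, -205441541], [1446969933, -529639372]]
... * rho(a) = [[4, -3], [11, -8]]  ->  [[-14799287, -40260920], [-38153360, -103794823]]
... * rho(b^-1) = [[11, -4], [-8, 3]]  ->  [[159295203, -61585612], [410671624, -158771029]]
... * rho(b^-1) = [[11, -4], [-8, 3]]  ->  [[2244932129, -821937648], [5787556096, -2118999583]]
... * rho(b^-1) = [[11, -4], [-8, 3]]  ->  [[31269754603, -11445541460], [80615113720, -29507223133]]
... * rho(a) = [[4, -3], [11, -8]]  ->  [[-821937648, -2244932129], [-2118999583, -5787556096]]
... * rho(b) = [[3, 4], [8, 11]]  ->  [[-20425269976, -27982004011], [-52657447517, -72139115388]]
... * rho(a) = [[4, -3], [11, -8]]  ->  [[-389503124025, 285131842016], [-1004160059336, 735085265655]]
tr = -389503124025 + 735085265655 = 345582141630

345582141630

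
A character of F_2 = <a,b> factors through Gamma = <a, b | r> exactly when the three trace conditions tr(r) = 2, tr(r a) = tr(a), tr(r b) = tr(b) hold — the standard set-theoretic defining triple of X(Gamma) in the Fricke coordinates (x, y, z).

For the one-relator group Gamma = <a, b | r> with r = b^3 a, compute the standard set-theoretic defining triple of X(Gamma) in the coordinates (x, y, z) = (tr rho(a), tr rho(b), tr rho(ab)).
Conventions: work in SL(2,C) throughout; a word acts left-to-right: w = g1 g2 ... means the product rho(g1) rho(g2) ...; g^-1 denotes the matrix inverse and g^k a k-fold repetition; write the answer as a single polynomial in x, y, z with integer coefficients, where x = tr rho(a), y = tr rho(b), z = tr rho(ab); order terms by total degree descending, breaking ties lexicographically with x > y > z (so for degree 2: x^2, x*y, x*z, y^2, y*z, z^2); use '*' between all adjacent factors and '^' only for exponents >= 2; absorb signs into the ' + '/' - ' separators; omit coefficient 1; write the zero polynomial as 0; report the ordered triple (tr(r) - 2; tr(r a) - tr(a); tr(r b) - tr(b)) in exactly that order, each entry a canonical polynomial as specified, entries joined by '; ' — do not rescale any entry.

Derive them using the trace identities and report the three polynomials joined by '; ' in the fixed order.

y^2*z - x*y - z - 2; x*y^2*z - x^2*y - y^3 - x*z - x + 3*y; y^3*z - x*y^2 - 2*y*z + x - y

reduce: tr(b a b) = tr(b)*tr(a b) - tr(a) = y*z - x
tr(b^3 a) = tr(b)*tr(b a b) - tr(b a) = y^2*z - x*y - z
reduce: tr(b^2) = tr(b)*tr(b) - tr(1) = y^2 - 2
so tr(a^2 b^2) = tr(a)*tr(b^2 a) - tr(b^2) = x*y*z - x^2 - y^2 + 2
reduce: tr(a^2 b) = tr(a)*tr(b a) - tr(b) = x*z - y
tr(b^3 a^2) = tr(b)*tr(a^2 b^2) - tr(a^2 b) = x*y^2*z - x^2*y - y^3 - x*z + 3*y
reduce: tr(b^3 a b) = tr(b)*tr(b^2 a b) - tr(b^2 a)   [square of b] = y^3*z - x*y^2 - 2*y*z + x
assemble the triple (tr(r) - 2; tr(r a) - x; tr(r b) - y)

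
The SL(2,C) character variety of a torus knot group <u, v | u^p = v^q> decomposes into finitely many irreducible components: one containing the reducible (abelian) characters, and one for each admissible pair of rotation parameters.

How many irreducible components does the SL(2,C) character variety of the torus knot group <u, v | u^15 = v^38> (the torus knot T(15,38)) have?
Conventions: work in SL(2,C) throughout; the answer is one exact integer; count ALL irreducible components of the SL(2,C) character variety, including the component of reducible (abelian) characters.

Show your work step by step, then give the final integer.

Gamma = < u, v | u^15 = v^38 > (torus knot T(15,38)); the central element u^15 = v^38 acts as +I or -I in any irreducible SL(2,C) representation.
On an irreducible component, tr(u) is locked at 2*cos(pi*alpha/15) for some alpha in 1..14, and tr(v) at 2*cos(pi*beta/38) for some beta in 1..37.
Consistency of u^15 = (-1)^alpha I with v^38 = (-1)^beta I forces alpha = beta (mod 2).
count pairs: odd alpha (7 choices) x odd beta (19), plus even alpha (7) x even beta (18): 7*19 + 7*18 = 259.
components with irreducible characters: 259; plus the single component of reducible (abelian) characters: total 260.

260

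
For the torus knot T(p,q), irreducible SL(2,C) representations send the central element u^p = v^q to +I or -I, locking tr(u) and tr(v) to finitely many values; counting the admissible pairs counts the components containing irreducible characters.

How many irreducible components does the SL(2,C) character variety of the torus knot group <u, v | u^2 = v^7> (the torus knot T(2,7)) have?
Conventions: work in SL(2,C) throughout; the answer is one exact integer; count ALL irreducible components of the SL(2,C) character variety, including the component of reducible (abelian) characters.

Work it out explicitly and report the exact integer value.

Gamma = < u, v | u^2 = v^7 > (torus knot T(2,7)); the central element u^2 = v^7 acts as +I or -I in any irreducible SL(2,C) representation.
This locks tr(u) to 2*cos(pi*alpha/2), alpha in 1..1, and tr(v) to 2*cos(pi*beta/7), beta in 1..6, on each component of irreducible characters.
The two central values (-1)^alpha I and (-1)^beta I must be the same matrix, so alpha and beta share a parity.
Enumerate parity-matched pairs: 1*3 odd-odd plus 0*3 even-even gives 3.
That is 3 components of irreducible characters, and with the reducible (abelian) component the total is 4.

4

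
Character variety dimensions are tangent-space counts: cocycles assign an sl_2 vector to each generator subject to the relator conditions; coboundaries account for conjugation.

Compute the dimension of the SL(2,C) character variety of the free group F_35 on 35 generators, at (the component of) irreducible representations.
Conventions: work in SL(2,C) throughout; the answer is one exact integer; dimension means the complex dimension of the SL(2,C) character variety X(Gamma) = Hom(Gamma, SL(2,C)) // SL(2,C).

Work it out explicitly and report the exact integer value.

The free group F_35: 35 generators, no relators.
So Z^1 = (sl_2)^35 in full: dim Z^1 = 105.
At an irreducible rho the centralizer of the image in sl_2 is 0, so the coboundary map sl_2 -> Z^1 is injective: dim B^1 = 3.
dim X = dim H^1 = dim Z^1 - dim B^1 = 105 - 3 = 102.

102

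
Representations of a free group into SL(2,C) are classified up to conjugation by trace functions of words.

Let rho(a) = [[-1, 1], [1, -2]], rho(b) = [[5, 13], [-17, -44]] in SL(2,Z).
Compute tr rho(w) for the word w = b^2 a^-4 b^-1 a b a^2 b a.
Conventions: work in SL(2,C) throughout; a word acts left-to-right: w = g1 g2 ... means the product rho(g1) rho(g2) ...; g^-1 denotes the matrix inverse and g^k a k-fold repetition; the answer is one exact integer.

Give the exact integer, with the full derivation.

rho(b) = [[5, 13], [-17, -44]]
... * rho(b) = [[5, 13], [-17, -44]]  ->  [[-196, -507], [663, 1715]]
... * rho(a^-1) = [[-2, -1], [-1, -1]]  ->  [[899, 703], [-3041, -2378]]
... * rho(a^-1) = [[-2, -1], [-1, -1]]  ->  [[-2501, -1602], [8460, 5419]]
... * rho(a^-1) = [[-2, -1], [-1, -1]]  ->  [[6604, 4103], [-22339, -13879]]
... * rho(a^-1) = [[-2, -1], [-1, -1]]  ->  [[-17311, -10707], [58557, 36218]]
... * rho(b^-1) = [[-44, -13], [17, 5]]  ->  [[579665, 171508], [-1960802, -580151]]
... * rho(a) = [[-1, 1], [1, -2]]  ->  [[-408157, 236649], [1380651, -800500]]
... * rho(b) = [[5, 13], [-17, -44]]  ->  [[-6063818, -15718597], [20511755, 53170463]]
... * rho(a) = [[-1, 1], [1, -2]]  ->  [[-9654779, 25373376], [32658708, -85829171]]
... * rho(a) = [[-1, 1], [1, -2]]  ->  [[35028155, -60401531], [-118487879, 204317050]]
... * rho(b) = [[5, 13], [-17, -44]]  ->  [[1201966802, 3113033379], [-4065829245, -10530292627]]
... * rho(a) = [[-1, 1], [1, -2]]  ->  [[1911066577, -5024099956], [-6464463382, 16994756009]]
tr = 1911066577 + 16994756009 = 18905822586

18905822586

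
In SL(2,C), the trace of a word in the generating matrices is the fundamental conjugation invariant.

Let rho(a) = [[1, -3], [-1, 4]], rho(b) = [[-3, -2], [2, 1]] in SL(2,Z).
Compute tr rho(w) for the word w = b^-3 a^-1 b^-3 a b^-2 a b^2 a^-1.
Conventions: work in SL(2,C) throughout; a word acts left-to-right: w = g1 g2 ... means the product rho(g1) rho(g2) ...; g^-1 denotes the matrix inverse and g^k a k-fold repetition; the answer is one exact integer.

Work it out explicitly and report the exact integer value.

rho(b^-1) = [[1, 2], [-2, -3]]
... * rho(b^-1) = [[1, 2], [-2, -3]]  ->  [[-3, -4], [4, 5]]
... * rho(b^-1) = [[1, 2], [-2, -3]]  ->  [[5, 6], [-6, -7]]
... * rho(a^-1) = [[4, 3], [1, 1]]  ->  [[26, 21], [-31, -25]]
... * rho(b^-1) = [[1, 2], [-2, -3]]  ->  [[-16, -11], [19, 13]]
... * rho(b^-1) = [[1, 2], [-2, -3]]  ->  [[6, 1], [-7, -1]]
... * rho(b^-1) = [[1, 2], [-2, -3]]  ->  [[4, 9], [-5, -11]]
... * rho(a) = [[1, -3], [-1, 4]]  ->  [[-5, 24], [6, -29]]
... * rho(b^-1) = [[1, 2], [-2, -3]]  ->  [[-53, -82], [64, 99]]
... * rho(b^-1) = [[1, 2], [-2, -3]]  ->  [[111, 140], [-134, -169]]
... * rho(a) = [[1, -3], [-1, 4]]  ->  [[-29, 227], [35, -274]]
... * rho(b) = [[-3, -2], [2, 1]]  ->  [[541, 285], [-653, -344]]
... * rho(b) = [[-3, -2], [2, 1]]  ->  [[-1053, -797], [1271, 962]]
... * rho(a^-1) = [[4, 3], [1, 1]]  ->  [[-5009, -3956], [6046, 4775]]
tr = -5009 + 4775 = -234

-234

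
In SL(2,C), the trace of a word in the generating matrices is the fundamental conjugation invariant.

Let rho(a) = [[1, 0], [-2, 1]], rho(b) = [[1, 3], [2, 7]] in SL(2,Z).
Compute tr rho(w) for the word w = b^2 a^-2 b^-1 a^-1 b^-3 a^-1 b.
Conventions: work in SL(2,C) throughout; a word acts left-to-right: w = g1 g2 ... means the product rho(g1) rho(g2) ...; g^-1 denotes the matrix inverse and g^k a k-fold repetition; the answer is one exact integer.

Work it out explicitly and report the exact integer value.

rho(b) = [[1, 3], [2, 7]]
... * rho(b) = [[1, 3], [2, 7]]  ->  [[7, 24], [16, 55]]
... * rho(a^-1) = [[1, 0], [2, 1]]  ->  [[55, 24], [126, 55]]
... * rho(a^-1) = [[1, 0], [2, 1]]  ->  [[103, 24], [236, 55]]
... * rho(b^-1) = [[7, -3], [-2, 1]]  ->  [[673, -285], [1542, -653]]
... * rho(a^-1) = [[1, 0], [2, 1]]  ->  [[103, -285], [236, -653]]
... * rho(b^-1) = [[7, -3], [-2, 1]]  ->  [[1291, -594], [2958, -1361]]
... * rho(b^-1) = [[7, -3], [-2, 1]]  ->  [[10225, -4467], [23428, -10235]]
... * rho(b^-1) = [[7, -3], [-2, 1]]  ->  [[80509, -35142], [184466, -80519]]
... * rho(a^-1) = [[1, 0], [2, 1]]  ->  [[10225, -35142], [23428, -80519]]
... * rho(b) = [[1, 3], [2, 7]]  ->  [[-60059, -215319], [-137610, -493349]]
tr = -60059 + -493349 = -553408

-553408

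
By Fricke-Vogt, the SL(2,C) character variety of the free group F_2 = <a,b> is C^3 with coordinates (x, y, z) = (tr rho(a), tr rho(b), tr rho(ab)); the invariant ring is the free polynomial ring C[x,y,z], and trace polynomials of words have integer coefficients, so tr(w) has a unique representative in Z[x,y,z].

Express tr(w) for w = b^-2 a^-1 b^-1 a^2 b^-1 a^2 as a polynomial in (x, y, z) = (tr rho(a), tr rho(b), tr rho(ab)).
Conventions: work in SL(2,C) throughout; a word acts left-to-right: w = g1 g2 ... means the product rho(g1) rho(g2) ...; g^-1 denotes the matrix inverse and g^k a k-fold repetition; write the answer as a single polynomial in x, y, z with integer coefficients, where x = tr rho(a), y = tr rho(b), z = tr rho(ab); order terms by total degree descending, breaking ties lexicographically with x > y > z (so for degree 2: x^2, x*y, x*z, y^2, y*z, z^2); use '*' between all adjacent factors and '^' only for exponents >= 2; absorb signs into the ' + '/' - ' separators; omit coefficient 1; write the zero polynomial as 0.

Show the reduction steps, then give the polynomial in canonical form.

x^4*y^3*z - x^5*y^2 - 2*x^3*y^2*z^2 + x^4*y*z - 2*x^2*y^3*z + x^2*y*z^3 + 3*x^3*y^2 + 2*x*y^2*z^2 - x^2*y*z + y^3*z - 2*x*y^2 - x*z^2 - 2*y*z + x

and trace(a^2) = trace(a)*trace(a) - trace(1)   [square of a] = x^2 - 2
trace(a^3) = trace(a)*trace(a^2) - trace(a)   [square of a] = x^3 - 3*x
trace(a^4) = trace(a)*trace(a^3) - trace(a^2)   [square of a] = x^4 - 4*x^2 + 2
and trace(a b a) = trace(a)*trace(b a) - trace(b)   [square of a] = x*z - y
trace(a^2 b a) = trace(a)*trace(a b a) - trace(a b)   [square of a] = x^2*z - x*y - z
next, trace(a^4 b) = trace(a)*trace(a^2 b a) - trace(a^2 b)   [square of a] = x^3*z - x^2*y - 2*x*z + y
and trace(a^2 b^-1 a^2) = trace(a^4)*trace(b) - trace(a^4 b)   [inverse elimination on b] = x^4*y - x^3*z - 3*x^2*y + 2*x*z + y
trace(b a b a) = trace(a b)*trace(a b) - trace(1)   [split at a repeated a] = z^2 - 2
and trace(b a b) = trace(b)*trace(a b) - trace(a)   [square of b] = y*z - x
next, trace(b a^2 b a) = trace(a)*trace(b a b a) - trace(b a b)   [square of a] = x*z^2 - y*z - x
trace(b^2) = trace(b)*trace(b) - trace(1)   [square of b] = y^2 - 2
and trace(b a^2 b) = trace(a)*trace(b^2 a) - trace(b^2)   [square of a] = x*y*z - x^2 - y^2 + 2
next, trace(a^2 b a^2 b) = trace(a)*trace(b a^2 b a) - trace(b a^2 b)   [square of a] = x^2*z^2 - 2*x*y*z + y^2 - 2
next, trace(a^2 b^-1 a^2 b) = trace(a^2 b a^2)*trace(b) - trace(a^2 b a^2 b)   [inverse elimination on b] = x^3*y*z - x^2*y^2 - x^2*z^2 + 2
next, trace(b^-1 a^2 b^-1 a^2) = trace(a^2 b^-1 a^2)*trace(b) - trace(a^2 b^-1 a^2 b)   [inverse elimination on b] = x^4*y^2 - 2*x^3*y*z - 2*x^2*y^2 + x^2*z^2 + 2*x*y*z + y^2 - 2
trace(b^-1 a^2 b^-1 a^2 b^-1) = trace(b^-1 a^2 b^-1 a^2)*trace(b) - trace(b^-1 a^2 b^-1 a^2 b)   [inverse elimination on b] = x^4*y^3 - 2*x^3*y^2*z - x^4*y - 2*x^2*y^3 + x^2*y*z^2 + x^3*z + 2*x*y^2*z + 3*x^2*y + y^3 - 2*x*z - 3*y
trace(a^5) = trace(a)*trace(a^4) - trace(a^3)   [square of a] = x^5 - 5*x^3 + 5*x
and trace(a^5 b) = trace(a)*trace(a^3 b a) - trace(a^3 b)   [square of a] = x^4*z - x^3*y - 3*x^2*z + 2*x*y + z
trace(a^2 b^-1 a^3) = trace(a^5)*trace(b) - trace(a^5 b)   [inverse elimination on b] = x^5*y - x^4*z - 4*x^3*y + 3*x^2*z + 3*x*y - z
and trace(b a^3 b a) = trace(a)*trace(a b a b a) - trace(a b a b)   [square of a] = x^2*z^2 - x*y*z - x^2 - z^2 + 2
trace(b a^3 b) = trace(a)*trace(b^2 a^2) - trace(b^2 a)   [square of a] = x^2*y*z - x^3 - x*y^2 - y*z + 3*x
and trace(a^3 b a^2 b) = trace(a)*trace(b a^3 b a) - trace(b a^3 b)   [square of a] = x^3*z^2 - 2*x^2*y*z + x*y^2 - x*z^2 + y*z - x
next, trace(a^2 b^-1 a^3 b) = trace(a^3 b a^2)*trace(b) - trace(a^3 b a^2 b)   [inverse elimination on b] = x^4*y*z - x^3*y^2 - x^3*z^2 - x^2*y*z + x*y^2 + x*z^2 + x
trace(a b^-1 a^2 b^-1 a^2) = trace(a^2 b^-1 a^3)*trace(b) - trace(a^2 b^-1 a^3 b)   [inverse elimination on b] = x^5*y^2 - 2*x^4*y*z - 3*x^3*y^2 + x^3*z^2 + 4*x^2*y*z + 2*x*y^2 - x*z^2 - y*z - x
trace(a^4 b a b) = trace(a)*trace(a^2 b a b a) - trace(a^2 b a b)   [square of a] = x^3*z^2 - x^2*y*z - x^3 - 2*x*z^2 + y*z + 3*x
trace(a^2 b a b^-1 a^2) = trace(a^4 b a)*trace(b) - trace(a^4 b a b)   [inverse elimination on b] = x^4*y*z - x^3*y^2 - x^3*z^2 - 2*x^2*y*z + x^3 + 2*x*y^2 + 2*x*z^2 - 3*x
next, trace(b a b a b a) = trace(a b a b)*trace(a b) - trace(b a)   [split at a repeated a] = z^3 - 3*z
and trace(b a b a b) = trace(b)*trace(a b a b) - trace(a b a)   [square of b] = y*z^2 - x*z - y
and trace(b a^2 b a b a) = trace(a)*trace(b a b a b a) - trace(b a b a b)   [square of a] = x*z^3 - y*z^2 - 2*x*z + y
and trace(b a b^2) = trace(b)*trace(a b^2) - trace(a b)   [square of b] = y^2*z - x*y - z
trace(b a^2 b a b) = trace(a)*trace(b a b^2 a) - trace(b a b^2)   [square of a] = x*y*z^2 - x^2*z - y^2*z + z
trace(a^2 b a^2 b a b) = trace(a)*trace(b a^2 b a b a) - trace(b a^2 b a b)   [square of a] = x^2*z^3 - 2*x*y*z^2 - x^2*z + y^2*z + x*y - z
trace(a^2 b a b^-1 a^2 b) = trace(a^2 b a^2 b a)*trace(b) - trace(a^2 b a^2 b a b)   [inverse elimination on b] = x^3*y*z^2 - 2*x^2*y^2*z - x^2*z^3 + x*y^3 + x*y*z^2 + x^2*z - 2*x*y + z
next, trace(a b^-1 a^2 b^-1 a^2 b) = trace(a^2 b a b^-1 a^2)*trace(b) - trace(a^2 b a b^-1 a^2 b)   [inverse elimination on b] = x^4*y^2*z - x^3*y^3 - 2*x^3*y*z^2 + x^2*z^3 + x^3*y + x*y^3 + x*y*z^2 - x^2*z - x*y - z
trace(b^-1 a^2 b^-1 a^2 b^-1 a) = trace(a b^-1 a^2 b^-1 a^2)*trace(b) - trace(a b^-1 a^2 b^-1 a^2 b)   [inverse elimination on b] = x^5*y^3 - 3*x^4*y^2*z - 2*x^3*y^3 + 3*x^3*y*z^2 + 4*x^2*y^2*z - x^2*z^3 - x^3*y + x*y^3 - 2*x*y*z^2 + x^2*z - y^2*z + z
and trace(a^-1 b^-1 a^2 b^-1 a^2 b^-1) = trace(b^-1 a^2 b^-1 a^2 b^-1)*trace(a) - trace(b^-1 a^2 b^-1 a^2 b^-1 a)   [inverse elimination on a] = x^4*y^2*z - x^5*y - 2*x^3*y*z^2 + x^4*z - 2*x^2*y^2*z + x^2*z^3 + 4*x^3*y + 2*x*y*z^2 - 3*x^2*z + y^2*z - 3*x*y - z
trace(a b^-1 a^2) = trace(a^3)*trace(b) - trace(a^3 b)   [inverse elimination on b] = x^3*y - x^2*z - 2*x*y + z
trace(a b^-1 a^2 b) = trace(a^2 b a)*trace(b) - trace(a^2 b a b)   [inverse elimination on b] = x^2*y*z - x*y^2 - x*z^2 + x
next, trace(b^-1 a^2 b^-1 a) = trace(a b^-1 a^2)*trace(b) - trace(a b^-1 a^2 b)   [inverse elimination on b] = x^3*y^2 - 2*x^2*y*z - x*y^2 + x*z^2 + y*z - x
and trace(b^-2 a^-1 b^-1 a^2 b^-1 a^2) = trace(a^-1 b^-1 a^2 b^-1 a^2 b^-1)*trace(b) - trace(a^-1 b^-1 a^2 b^-1 a^2)   [inverse elimination on b] = x^4*y^3*z - x^5*y^2 - 2*x^3*y^2*z^2 + x^4*y*z - 2*x^2*y^3*z + x^2*y*z^3 + 3*x^3*y^2 + 2*x*y^2*z^2 - x^2*y*z + y^3*z - 2*x*y^2 - x*z^2 - 2*y*z + x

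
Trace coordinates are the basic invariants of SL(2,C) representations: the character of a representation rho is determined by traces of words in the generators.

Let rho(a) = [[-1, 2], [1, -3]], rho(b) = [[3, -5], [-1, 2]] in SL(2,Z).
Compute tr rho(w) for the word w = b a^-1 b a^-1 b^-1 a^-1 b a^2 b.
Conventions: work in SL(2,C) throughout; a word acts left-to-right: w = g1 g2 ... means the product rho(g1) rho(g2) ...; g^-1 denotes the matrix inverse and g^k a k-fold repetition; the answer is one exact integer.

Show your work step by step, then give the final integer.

-32044

rho(b) = [[3, -5], [-1, 2]]
... * rho(a^-1) = [[-3, -2], [-1, -1]]  ->  [[-4, -1], [1, 0]]
... * rho(b) = [[3, -5], [-1, 2]]  ->  [[-11, 18], [3, -5]]
... * rho(a^-1) = [[-3, -2], [-1, -1]]  ->  [[15, 4], [-4, -1]]
... * rho(b^-1) = [[2, 5], [1, 3]]  ->  [[34, 87], [-9, -23]]
... * rho(a^-1) = [[-3, -2], [-1, -1]]  ->  [[-189, -155], [50, 41]]
... * rho(b) = [[3, -5], [-1, 2]]  ->  [[-412, 635], [109, -168]]
... * rho(a) = [[-1, 2], [1, -3]]  ->  [[1047, -2729], [-277, 722]]
... * rho(a) = [[-1, 2], [1, -3]]  ->  [[-3776, 10281], [999, -2720]]
... * rho(b) = [[3, -5], [-1, 2]]  ->  [[-21609, 39442], [5717, -10435]]
tr = -21609 + -10435 = -32044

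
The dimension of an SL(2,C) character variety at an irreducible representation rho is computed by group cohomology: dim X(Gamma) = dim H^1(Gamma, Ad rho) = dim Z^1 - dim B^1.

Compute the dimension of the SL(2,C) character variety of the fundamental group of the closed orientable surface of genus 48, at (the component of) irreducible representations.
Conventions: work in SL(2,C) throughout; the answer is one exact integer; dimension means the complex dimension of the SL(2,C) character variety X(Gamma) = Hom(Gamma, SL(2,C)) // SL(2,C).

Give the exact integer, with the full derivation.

282

The genus-48 surface group: 2g = 96 generators, one relator prod [a_i, b_i].
Unconstrained cocycle data is one sl_2 vector per generator (288 dimensions), cut by the relator condition d_2(z) = 0.
At an irreducible rho, H^2 = coker(d_2) vanishes (Poincare duality: H^2 is dual to H^0 = invariants = 0), so d_2 is surjective onto sl_2 and dim Z^1 = 288 - 3 = 285.
Coboundaries contribute dim B^1 = 3 (injective at irreducible rho).
dim X = dim H^1 = 285 - 3 = 282.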